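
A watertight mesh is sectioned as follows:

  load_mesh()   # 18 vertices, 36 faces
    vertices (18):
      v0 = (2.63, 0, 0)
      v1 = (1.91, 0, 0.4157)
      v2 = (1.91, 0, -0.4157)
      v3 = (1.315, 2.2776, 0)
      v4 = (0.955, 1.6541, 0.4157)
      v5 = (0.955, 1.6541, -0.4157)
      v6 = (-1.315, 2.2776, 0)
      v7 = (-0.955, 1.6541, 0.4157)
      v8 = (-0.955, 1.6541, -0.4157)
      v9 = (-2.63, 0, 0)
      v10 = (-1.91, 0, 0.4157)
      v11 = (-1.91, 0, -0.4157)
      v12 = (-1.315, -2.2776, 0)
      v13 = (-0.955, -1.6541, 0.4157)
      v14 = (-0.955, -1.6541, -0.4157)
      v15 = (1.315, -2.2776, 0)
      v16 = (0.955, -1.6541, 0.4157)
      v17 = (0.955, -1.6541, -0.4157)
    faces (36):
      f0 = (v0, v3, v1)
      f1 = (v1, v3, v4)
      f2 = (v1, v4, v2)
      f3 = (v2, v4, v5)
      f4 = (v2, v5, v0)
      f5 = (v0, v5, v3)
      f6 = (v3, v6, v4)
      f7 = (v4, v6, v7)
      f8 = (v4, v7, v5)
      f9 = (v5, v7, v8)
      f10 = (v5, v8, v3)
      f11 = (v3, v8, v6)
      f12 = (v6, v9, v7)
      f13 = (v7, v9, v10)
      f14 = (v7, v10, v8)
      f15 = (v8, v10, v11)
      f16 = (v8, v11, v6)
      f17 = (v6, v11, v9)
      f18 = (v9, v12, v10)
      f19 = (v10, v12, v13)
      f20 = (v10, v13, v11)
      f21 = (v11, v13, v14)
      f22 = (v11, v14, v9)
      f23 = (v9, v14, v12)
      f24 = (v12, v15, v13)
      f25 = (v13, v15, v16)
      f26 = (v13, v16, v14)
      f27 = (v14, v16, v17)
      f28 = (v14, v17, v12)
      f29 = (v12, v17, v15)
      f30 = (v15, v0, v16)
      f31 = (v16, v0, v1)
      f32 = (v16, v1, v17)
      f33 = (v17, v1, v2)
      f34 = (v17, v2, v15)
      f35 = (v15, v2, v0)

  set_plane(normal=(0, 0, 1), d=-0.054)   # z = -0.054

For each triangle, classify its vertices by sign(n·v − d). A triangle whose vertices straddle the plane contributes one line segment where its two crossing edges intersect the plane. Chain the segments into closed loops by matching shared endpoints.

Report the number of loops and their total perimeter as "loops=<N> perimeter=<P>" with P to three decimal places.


loops=2 perimeter=26.679

Straddling triangles (24 of 36):
  (v1,v4,v2) [++-] → (1.49453, 0.719615, -0.054)–(1.91, 0, -0.054)  len=0.8309
  (v2,v4,v5) [-+-] → (1.49453, 0.719615, -0.054)–(0.955, 1.6541, -0.054)  len=1.0791
  (v2,v5,v0) [--+] → (2.41242, 0.21487, -0.054)–(2.53647, 0, -0.054)  len=0.2481
  (v0,v5,v3) [+-+] → (2.41242, 0.21487, -0.054)–(1.26824, 2.19661, -0.054)  len=2.2883
  (v4,v7,v5) [++-] → (0.124056, 1.6541, -0.054)–(0.955, 1.6541, -0.054)  len=0.8309
  (v5,v7,v8) [-+-] → (0.124056, 1.6541, -0.054)–(-0.955, 1.6541, -0.054)  len=1.0791
  (v5,v8,v3) [--+] → (1.02012, 2.19661, -0.054)–(1.26824, 2.19661, -0.054)  len=0.2481
  (v3,v8,v6) [+-+] → (1.02012, 2.19661, -0.054)–(-1.26824, 2.19661, -0.054)  len=2.2884
  (v7,v10,v8) [++-] → (-1.37047, 0.934485, -0.054)–(-0.955, 1.6541, -0.054)  len=0.8309
  (v8,v10,v11) [-+-] → (-1.37047, 0.934485, -0.054)–(-1.91, 0, -0.054)  len=1.0791
  (v8,v11,v6) [--+] → (-1.39229, 1.98174, -0.054)–(-1.26824, 2.19661, -0.054)  len=0.2481
  (v6,v11,v9) [+-+] → (-1.39229, 1.98174, -0.054)–(-2.53647, 0, -0.054)  len=2.2883
  (v10,v13,v11) [++-] → (-1.49453, -0.719615, -0.054)–(-1.91, 0, -0.054)  len=0.8309
  (v11,v13,v14) [-+-] → (-1.49453, -0.719615, -0.054)–(-0.955, -1.6541, -0.054)  len=1.0791
  (v11,v14,v9) [--+] → (-2.41242, -0.21487, -0.054)–(-2.53647, 0, -0.054)  len=0.2481
  (v9,v14,v12) [+-+] → (-2.41242, -0.21487, -0.054)–(-1.26824, -2.19661, -0.054)  len=2.2883
  (v13,v16,v14) [++-] → (-0.124056, -1.6541, -0.054)–(-0.955, -1.6541, -0.054)  len=0.8309
  (v14,v16,v17) [-+-] → (-0.124056, -1.6541, -0.054)–(0.955, -1.6541, -0.054)  len=1.0791
  (v14,v17,v12) [--+] → (-1.02012, -2.19661, -0.054)–(-1.26824, -2.19661, -0.054)  len=0.2481
  (v12,v17,v15) [+-+] → (-1.02012, -2.19661, -0.054)–(1.26824, -2.19661, -0.054)  len=2.2884
  (v16,v1,v17) [++-] → (1.37047, -0.934485, -0.054)–(0.955, -1.6541, -0.054)  len=0.8309
  (v17,v1,v2) [-+-] → (1.37047, -0.934485, -0.054)–(1.91, 0, -0.054)  len=1.0791
  (v17,v2,v15) [--+] → (1.39229, -1.98174, -0.054)–(1.26824, -2.19661, -0.054)  len=0.2481
  (v15,v2,v0) [+-+] → (1.39229, -1.98174, -0.054)–(2.53647, 0, -0.054)  len=2.2883

Chained into 2 loop(s):
  loop 1: 12 segments, perimeter = 11.4600
  loop 2: 12 segments, perimeter = 15.2187
Total perimeter = 26.679


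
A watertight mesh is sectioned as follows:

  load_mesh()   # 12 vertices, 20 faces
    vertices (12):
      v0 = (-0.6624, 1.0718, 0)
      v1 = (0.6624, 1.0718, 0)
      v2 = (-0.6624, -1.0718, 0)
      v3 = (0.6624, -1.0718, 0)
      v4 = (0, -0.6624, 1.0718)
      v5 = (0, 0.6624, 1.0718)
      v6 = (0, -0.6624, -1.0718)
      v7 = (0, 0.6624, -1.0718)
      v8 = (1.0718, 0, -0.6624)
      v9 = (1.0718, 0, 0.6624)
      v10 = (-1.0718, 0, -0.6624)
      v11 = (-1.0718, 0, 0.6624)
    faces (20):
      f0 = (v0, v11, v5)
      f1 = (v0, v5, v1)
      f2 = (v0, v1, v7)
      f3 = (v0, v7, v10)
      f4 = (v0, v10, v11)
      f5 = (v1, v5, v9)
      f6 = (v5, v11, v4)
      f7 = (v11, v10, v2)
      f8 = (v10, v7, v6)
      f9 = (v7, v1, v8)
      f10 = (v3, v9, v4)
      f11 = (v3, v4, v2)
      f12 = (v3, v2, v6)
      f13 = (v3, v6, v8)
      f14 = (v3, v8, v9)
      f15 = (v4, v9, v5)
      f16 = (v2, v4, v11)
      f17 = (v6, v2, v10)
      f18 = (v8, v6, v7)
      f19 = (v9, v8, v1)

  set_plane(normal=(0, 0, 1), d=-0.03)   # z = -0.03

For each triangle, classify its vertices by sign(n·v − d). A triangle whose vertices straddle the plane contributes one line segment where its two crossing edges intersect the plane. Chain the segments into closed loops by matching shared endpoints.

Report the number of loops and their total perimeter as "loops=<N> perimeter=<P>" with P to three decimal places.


Straddling triangles (10 of 20):
  (v0,v1,v7) [++-] → (0.643859, 1.06034, -0.03)–(-0.643859, 1.06034, -0.03)  len=1.2877
  (v0,v7,v10) [+--] → (-0.643859, 1.06034, -0.03)–(-0.680942, 1.02326, -0.03)  len=0.0524
  (v0,v10,v11) [+-+] → (-0.680942, 1.02326, -0.03)–(-1.0718, 0, -0.03)  len=1.0954
  (v11,v10,v2) [+-+] → (-1.0718, 0, -0.03)–(-0.680942, -1.02326, -0.03)  len=1.0954
  (v7,v1,v8) [-+-] → (0.643859, 1.06034, -0.03)–(0.680942, 1.02326, -0.03)  len=0.0524
  (v3,v2,v6) [++-] → (-0.643859, -1.06034, -0.03)–(0.643859, -1.06034, -0.03)  len=1.2877
  (v3,v6,v8) [+--] → (0.643859, -1.06034, -0.03)–(0.680942, -1.02326, -0.03)  len=0.0524
  (v3,v8,v9) [+-+] → (0.680942, -1.02326, -0.03)–(1.0718, 0, -0.03)  len=1.0954
  (v6,v2,v10) [-+-] → (-0.643859, -1.06034, -0.03)–(-0.680942, -1.02326, -0.03)  len=0.0524
  (v9,v8,v1) [+-+] → (1.0718, 0, -0.03)–(0.680942, 1.02326, -0.03)  len=1.0954

Chained into 1 loop(s):
  loop 1: 10 segments, perimeter = 7.1667
Total perimeter = 7.167

loops=1 perimeter=7.167


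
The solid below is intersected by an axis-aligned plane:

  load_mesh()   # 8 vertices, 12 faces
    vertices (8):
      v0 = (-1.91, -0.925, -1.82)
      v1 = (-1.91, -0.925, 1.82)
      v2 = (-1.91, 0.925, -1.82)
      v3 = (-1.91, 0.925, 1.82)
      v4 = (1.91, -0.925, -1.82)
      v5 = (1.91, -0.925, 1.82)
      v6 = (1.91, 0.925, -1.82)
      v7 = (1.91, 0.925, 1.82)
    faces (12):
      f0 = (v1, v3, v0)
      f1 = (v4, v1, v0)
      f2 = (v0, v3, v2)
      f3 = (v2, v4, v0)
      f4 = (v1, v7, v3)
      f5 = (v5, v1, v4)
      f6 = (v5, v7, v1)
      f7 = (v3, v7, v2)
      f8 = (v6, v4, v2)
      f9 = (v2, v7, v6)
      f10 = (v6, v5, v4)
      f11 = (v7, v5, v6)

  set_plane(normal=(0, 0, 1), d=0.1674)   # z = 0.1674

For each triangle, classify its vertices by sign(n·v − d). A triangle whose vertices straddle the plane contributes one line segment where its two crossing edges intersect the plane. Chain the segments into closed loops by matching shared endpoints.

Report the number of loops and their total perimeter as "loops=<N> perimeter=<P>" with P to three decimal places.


loops=1 perimeter=11.340

Straddling triangles (8 of 12):
  (v1,v3,v0) [++-] → (-1.91, 0.0850797, 0.1674)–(-1.91, -0.925, 0.1674)  len=1.0101
  (v4,v1,v0) [-+-] → (-0.175678, -0.925, 0.1674)–(-1.91, -0.925, 0.1674)  len=1.7343
  (v0,v3,v2) [-+-] → (-1.91, 0.0850797, 0.1674)–(-1.91, 0.925, 0.1674)  len=0.8399
  (v5,v1,v4) [++-] → (-0.175678, -0.925, 0.1674)–(1.91, -0.925, 0.1674)  len=2.0857
  (v3,v7,v2) [++-] → (0.175678, 0.925, 0.1674)–(-1.91, 0.925, 0.1674)  len=2.0857
  (v2,v7,v6) [-+-] → (0.175678, 0.925, 0.1674)–(1.91, 0.925, 0.1674)  len=1.7343
  (v6,v5,v4) [-+-] → (1.91, -0.0850797, 0.1674)–(1.91, -0.925, 0.1674)  len=0.8399
  (v7,v5,v6) [++-] → (1.91, -0.0850797, 0.1674)–(1.91, 0.925, 0.1674)  len=1.0101

Chained into 1 loop(s):
  loop 1: 8 segments, perimeter = 11.3400
Total perimeter = 11.340


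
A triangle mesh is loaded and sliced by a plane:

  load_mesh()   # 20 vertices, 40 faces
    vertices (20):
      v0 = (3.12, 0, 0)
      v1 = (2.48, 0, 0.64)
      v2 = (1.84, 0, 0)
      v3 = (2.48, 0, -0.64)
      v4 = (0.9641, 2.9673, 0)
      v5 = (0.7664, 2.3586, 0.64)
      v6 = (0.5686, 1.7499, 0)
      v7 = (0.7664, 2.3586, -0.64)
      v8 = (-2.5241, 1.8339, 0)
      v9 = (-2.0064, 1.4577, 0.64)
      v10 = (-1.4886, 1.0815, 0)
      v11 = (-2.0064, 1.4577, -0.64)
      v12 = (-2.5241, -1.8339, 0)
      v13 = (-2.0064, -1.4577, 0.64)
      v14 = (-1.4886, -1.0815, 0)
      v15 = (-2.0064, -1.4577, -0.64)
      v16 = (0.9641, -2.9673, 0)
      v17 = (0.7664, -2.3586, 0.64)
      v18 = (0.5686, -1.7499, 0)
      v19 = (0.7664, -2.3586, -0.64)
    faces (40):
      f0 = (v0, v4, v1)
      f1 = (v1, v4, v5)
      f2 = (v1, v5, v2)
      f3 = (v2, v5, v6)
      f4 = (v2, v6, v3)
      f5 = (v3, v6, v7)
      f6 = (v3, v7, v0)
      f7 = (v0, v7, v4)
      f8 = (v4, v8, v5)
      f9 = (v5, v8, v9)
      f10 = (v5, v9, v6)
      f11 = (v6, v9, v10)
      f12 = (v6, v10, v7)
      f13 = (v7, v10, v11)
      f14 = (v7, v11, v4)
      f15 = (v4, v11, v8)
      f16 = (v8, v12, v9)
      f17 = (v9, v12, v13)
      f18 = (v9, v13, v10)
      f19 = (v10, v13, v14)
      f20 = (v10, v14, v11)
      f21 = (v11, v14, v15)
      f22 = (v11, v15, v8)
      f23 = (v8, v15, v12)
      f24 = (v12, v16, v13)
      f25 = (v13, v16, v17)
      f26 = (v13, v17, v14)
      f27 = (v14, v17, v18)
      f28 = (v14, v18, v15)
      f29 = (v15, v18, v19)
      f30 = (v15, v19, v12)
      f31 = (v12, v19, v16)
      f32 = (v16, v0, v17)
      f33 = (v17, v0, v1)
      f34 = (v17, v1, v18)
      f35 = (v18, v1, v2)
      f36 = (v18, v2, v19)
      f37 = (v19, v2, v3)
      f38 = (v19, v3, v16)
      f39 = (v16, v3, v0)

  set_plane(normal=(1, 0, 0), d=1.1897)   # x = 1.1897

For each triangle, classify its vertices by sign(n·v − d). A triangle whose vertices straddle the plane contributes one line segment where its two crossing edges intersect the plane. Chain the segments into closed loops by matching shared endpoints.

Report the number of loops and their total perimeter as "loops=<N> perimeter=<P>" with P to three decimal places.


Straddling triangles (16 of 40):
  (v0,v4,v1) [+-+] → (1.1897, 2.65679, 0)–(1.1897, 2.5257, 0.0952464)  len=0.1620
  (v1,v4,v5) [+--] → (1.1897, 2.5257, 0.0952464)–(1.1897, 1.77597, 0.64)  len=0.9267
  (v1,v5,v2) [+-+] → (1.1897, 1.77597, 0.64)–(1.1897, 1.42865, 0.38766)  len=0.4293
  (v2,v5,v6) [+--] → (1.1897, 1.42865, 0.38766)–(1.1897, 0.895045, 0)  len=0.6596
  (v2,v6,v3) [+-+] → (1.1897, 0.895045, 0)–(1.1897, 1.18128, -0.207965)  len=0.3538
  (v3,v6,v7) [+--] → (1.1897, 1.18128, -0.207965)–(1.1897, 1.77597, -0.64)  len=0.7351
  (v3,v7,v0) [+-+] → (1.1897, 1.77597, -0.64)–(1.1897, 1.9344, -0.524895)  len=0.1958
  (v0,v7,v4) [+--] → (1.1897, 1.9344, -0.524895)–(1.1897, 2.65679, 0)  len=0.8930
  (v16,v0,v17) [-+-] → (1.1897, -2.65679, 0)–(1.1897, -1.9344, 0.524895)  len=0.8930
  (v17,v0,v1) [-++] → (1.1897, -1.9344, 0.524895)–(1.1897, -1.77597, 0.64)  len=0.1958
  (v17,v1,v18) [-+-] → (1.1897, -1.77597, 0.64)–(1.1897, -1.18128, 0.207965)  len=0.7351
  (v18,v1,v2) [-++] → (1.1897, -1.18128, 0.207965)–(1.1897, -0.895045, 0)  len=0.3538
  (v18,v2,v19) [-+-] → (1.1897, -0.895045, 0)–(1.1897, -1.42865, -0.38766)  len=0.6596
  (v19,v2,v3) [-++] → (1.1897, -1.42865, -0.38766)–(1.1897, -1.77597, -0.64)  len=0.4293
  (v19,v3,v16) [-+-] → (1.1897, -1.77597, -0.64)–(1.1897, -2.5257, -0.0952464)  len=0.9267
  (v16,v3,v0) [-++] → (1.1897, -2.5257, -0.0952464)–(1.1897, -2.65679, 0)  len=0.1620

Chained into 2 loop(s):
  loop 1: 8 segments, perimeter = 4.3553
  loop 2: 8 segments, perimeter = 4.3553
Total perimeter = 8.711

loops=2 perimeter=8.711


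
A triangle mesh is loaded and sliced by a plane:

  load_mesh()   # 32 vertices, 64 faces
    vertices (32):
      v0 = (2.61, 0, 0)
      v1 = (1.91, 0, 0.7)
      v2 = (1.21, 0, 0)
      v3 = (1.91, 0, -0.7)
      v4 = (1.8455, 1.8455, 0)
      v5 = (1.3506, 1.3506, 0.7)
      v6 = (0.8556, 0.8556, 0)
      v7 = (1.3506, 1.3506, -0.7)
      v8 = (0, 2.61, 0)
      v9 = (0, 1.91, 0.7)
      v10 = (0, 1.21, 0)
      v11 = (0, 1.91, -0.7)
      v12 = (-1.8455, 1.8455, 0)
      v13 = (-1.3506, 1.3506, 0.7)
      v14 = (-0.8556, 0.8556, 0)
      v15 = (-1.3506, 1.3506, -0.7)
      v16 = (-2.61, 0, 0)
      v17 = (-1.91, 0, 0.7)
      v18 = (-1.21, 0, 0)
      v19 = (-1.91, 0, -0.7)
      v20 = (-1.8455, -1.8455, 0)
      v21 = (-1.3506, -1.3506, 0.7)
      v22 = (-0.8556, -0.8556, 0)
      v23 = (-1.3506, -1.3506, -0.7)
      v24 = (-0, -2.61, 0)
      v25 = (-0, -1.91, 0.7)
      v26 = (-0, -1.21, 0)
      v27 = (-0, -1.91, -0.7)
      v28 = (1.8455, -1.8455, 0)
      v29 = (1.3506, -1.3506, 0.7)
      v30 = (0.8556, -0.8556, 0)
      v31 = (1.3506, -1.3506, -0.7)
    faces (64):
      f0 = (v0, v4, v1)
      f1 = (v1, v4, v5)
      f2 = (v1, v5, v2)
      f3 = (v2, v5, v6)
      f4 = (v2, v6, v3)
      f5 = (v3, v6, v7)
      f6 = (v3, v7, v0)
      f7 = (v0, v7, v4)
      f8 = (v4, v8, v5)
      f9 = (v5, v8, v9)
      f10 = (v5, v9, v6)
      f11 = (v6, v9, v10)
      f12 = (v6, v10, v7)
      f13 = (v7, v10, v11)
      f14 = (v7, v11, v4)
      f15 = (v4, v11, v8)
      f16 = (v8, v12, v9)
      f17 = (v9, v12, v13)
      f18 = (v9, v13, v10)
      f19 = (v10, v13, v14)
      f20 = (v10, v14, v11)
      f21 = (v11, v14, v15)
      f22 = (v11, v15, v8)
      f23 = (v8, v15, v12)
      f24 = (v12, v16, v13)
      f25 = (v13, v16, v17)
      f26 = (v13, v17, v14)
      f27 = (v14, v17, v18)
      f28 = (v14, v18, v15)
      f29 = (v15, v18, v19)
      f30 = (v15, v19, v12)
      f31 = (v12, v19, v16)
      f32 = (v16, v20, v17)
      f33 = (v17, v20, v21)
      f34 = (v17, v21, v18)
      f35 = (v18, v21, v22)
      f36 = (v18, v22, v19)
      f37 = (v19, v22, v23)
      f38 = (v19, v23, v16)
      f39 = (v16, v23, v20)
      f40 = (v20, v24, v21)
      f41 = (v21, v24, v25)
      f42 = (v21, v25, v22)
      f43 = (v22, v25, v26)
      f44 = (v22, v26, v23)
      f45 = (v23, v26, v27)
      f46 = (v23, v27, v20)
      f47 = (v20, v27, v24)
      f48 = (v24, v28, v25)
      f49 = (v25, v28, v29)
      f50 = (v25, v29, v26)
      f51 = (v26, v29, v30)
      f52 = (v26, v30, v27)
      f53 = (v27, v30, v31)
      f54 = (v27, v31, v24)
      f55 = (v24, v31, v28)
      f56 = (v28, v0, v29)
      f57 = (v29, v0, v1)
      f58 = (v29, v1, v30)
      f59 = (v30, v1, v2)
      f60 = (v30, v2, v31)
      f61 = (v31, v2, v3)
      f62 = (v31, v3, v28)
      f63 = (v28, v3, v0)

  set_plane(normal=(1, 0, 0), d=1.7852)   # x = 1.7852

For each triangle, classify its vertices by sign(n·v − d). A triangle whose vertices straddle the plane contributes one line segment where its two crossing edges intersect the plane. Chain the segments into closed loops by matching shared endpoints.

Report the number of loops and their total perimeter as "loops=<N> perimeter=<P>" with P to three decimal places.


loops=1 perimeter=8.212

Straddling triangles (18 of 64):
  (v1,v4,v5) [++-] → (1.7852, 1.7852, 0.08529)–(1.7852, 0.301314, 0.7)  len=1.6062
  (v1,v5,v2) [+--] → (1.7852, 0.301314, 0.7)–(1.7852, 0, 0.5752)  len=0.3261
  (v2,v6,v3) [--+] → (1.7852, 0.10127, -0.617147)–(1.7852, 0, -0.5752)  len=0.1096
  (v3,v6,v7) [+--] → (1.7852, 0.10127, -0.617147)–(1.7852, 0.301314, -0.7)  len=0.2165
  (v3,v7,v0) [+-+] → (1.7852, 0.301314, -0.7)–(1.7852, 0.884528, -0.458441)  len=0.6313
  (v0,v7,v4) [+-+] → (1.7852, 0.884528, -0.458441)–(1.7852, 1.7852, -0.08529)  len=0.9749
  (v4,v8,v5) [+--] → (1.7852, 1.87048, 0)–(1.7852, 1.7852, 0.08529)  len=0.1206
  (v7,v11,v4) [--+] → (1.7852, 1.84761, -0.0228719)–(1.7852, 1.7852, -0.08529)  len=0.0883
  (v4,v11,v8) [+--] → (1.7852, 1.84761, -0.0228719)–(1.7852, 1.87048, 0)  len=0.0323
  (v24,v28,v25) [-+-] → (1.7852, -1.87048, 0)–(1.7852, -1.84761, 0.0228719)  len=0.0323
  (v25,v28,v29) [-+-] → (1.7852, -1.84761, 0.0228719)–(1.7852, -1.7852, 0.08529)  len=0.0883
  (v24,v31,v28) [--+] → (1.7852, -1.7852, -0.08529)–(1.7852, -1.87048, 0)  len=0.1206
  (v28,v0,v29) [++-] → (1.7852, -0.884528, 0.458441)–(1.7852, -1.7852, 0.08529)  len=0.9749
  (v29,v0,v1) [-++] → (1.7852, -0.884528, 0.458441)–(1.7852, -0.301314, 0.7)  len=0.6313
  (v29,v1,v30) [-+-] → (1.7852, -0.301314, 0.7)–(1.7852, -0.10127, 0.617147)  len=0.2165
  (v30,v1,v2) [-+-] → (1.7852, -0.10127, 0.617147)–(1.7852, 0, 0.5752)  len=0.1096
  (v31,v2,v3) [--+] → (1.7852, 0, -0.5752)–(1.7852, -0.301314, -0.7)  len=0.3261
  (v31,v3,v28) [-++] → (1.7852, -0.301314, -0.7)–(1.7852, -1.7852, -0.08529)  len=1.6062

Chained into 1 loop(s):
  loop 1: 18 segments, perimeter = 8.2117
Total perimeter = 8.212


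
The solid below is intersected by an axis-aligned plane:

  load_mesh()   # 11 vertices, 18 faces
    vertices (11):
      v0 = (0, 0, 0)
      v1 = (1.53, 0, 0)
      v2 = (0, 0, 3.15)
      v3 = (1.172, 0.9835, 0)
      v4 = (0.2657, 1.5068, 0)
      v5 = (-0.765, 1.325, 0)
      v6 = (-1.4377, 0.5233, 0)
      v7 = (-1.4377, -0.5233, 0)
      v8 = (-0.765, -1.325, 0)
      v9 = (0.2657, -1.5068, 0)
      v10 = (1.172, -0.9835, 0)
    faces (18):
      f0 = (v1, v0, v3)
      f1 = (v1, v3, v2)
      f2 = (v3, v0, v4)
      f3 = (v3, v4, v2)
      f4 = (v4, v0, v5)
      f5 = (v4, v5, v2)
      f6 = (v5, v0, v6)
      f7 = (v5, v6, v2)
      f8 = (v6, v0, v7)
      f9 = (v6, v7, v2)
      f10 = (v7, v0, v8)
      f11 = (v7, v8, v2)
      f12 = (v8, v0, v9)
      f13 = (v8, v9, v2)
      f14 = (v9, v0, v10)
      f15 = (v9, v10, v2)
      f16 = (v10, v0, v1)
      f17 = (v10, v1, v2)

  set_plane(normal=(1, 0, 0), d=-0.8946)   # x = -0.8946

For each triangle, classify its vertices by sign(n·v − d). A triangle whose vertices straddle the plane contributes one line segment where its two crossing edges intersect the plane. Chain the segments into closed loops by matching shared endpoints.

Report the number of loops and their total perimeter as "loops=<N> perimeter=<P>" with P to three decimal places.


loops=1 perimeter=5.911

Straddling triangles (6 of 18):
  (v5,v0,v6) [++-] → (-0.8946, 0.32562, 0)–(-0.8946, 1.17055, 0)  len=0.8449
  (v5,v6,v2) [+-+] → (-0.8946, 1.17055, 0)–(-0.8946, 0.32562, 1.18993)  len=1.4594
  (v6,v0,v7) [-+-] → (-0.8946, 0.32562, 0)–(-0.8946, -0.32562, 0)  len=0.6512
  (v6,v7,v2) [--+] → (-0.8946, -0.32562, 1.18993)–(-0.8946, 0.32562, 1.18993)  len=0.6512
  (v7,v0,v8) [-++] → (-0.8946, -0.32562, 0)–(-0.8946, -1.17055, 0)  len=0.8449
  (v7,v8,v2) [-++] → (-0.8946, -1.17055, 0)–(-0.8946, -0.32562, 1.18993)  len=1.4594

Chained into 1 loop(s):
  loop 1: 6 segments, perimeter = 5.9111
Total perimeter = 5.911


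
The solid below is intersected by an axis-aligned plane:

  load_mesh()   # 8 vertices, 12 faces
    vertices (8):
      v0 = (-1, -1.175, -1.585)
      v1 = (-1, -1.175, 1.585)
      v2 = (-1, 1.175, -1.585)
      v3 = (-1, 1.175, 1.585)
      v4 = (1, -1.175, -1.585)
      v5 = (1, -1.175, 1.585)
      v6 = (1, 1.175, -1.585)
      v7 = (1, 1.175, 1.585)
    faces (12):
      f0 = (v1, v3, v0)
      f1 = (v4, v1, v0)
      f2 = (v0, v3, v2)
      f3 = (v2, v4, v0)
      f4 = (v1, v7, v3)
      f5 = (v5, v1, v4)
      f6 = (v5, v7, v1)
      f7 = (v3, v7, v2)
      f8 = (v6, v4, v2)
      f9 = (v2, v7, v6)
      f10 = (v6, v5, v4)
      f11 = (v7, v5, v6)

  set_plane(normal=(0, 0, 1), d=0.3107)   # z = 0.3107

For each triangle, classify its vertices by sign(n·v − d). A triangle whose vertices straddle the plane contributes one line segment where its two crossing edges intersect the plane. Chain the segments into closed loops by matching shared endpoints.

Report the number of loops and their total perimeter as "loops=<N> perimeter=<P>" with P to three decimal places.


Straddling triangles (8 of 12):
  (v1,v3,v0) [++-] → (-1, 0.23033, 0.3107)–(-1, -1.175, 0.3107)  len=1.4053
  (v4,v1,v0) [-+-] → (-0.196025, -1.175, 0.3107)–(-1, -1.175, 0.3107)  len=0.8040
  (v0,v3,v2) [-+-] → (-1, 0.23033, 0.3107)–(-1, 1.175, 0.3107)  len=0.9447
  (v5,v1,v4) [++-] → (-0.196025, -1.175, 0.3107)–(1, -1.175, 0.3107)  len=1.1960
  (v3,v7,v2) [++-] → (0.196025, 1.175, 0.3107)–(-1, 1.175, 0.3107)  len=1.1960
  (v2,v7,v6) [-+-] → (0.196025, 1.175, 0.3107)–(1, 1.175, 0.3107)  len=0.8040
  (v6,v5,v4) [-+-] → (1, -0.23033, 0.3107)–(1, -1.175, 0.3107)  len=0.9447
  (v7,v5,v6) [++-] → (1, -0.23033, 0.3107)–(1, 1.175, 0.3107)  len=1.4053

Chained into 1 loop(s):
  loop 1: 8 segments, perimeter = 8.7000
Total perimeter = 8.700

loops=1 perimeter=8.700


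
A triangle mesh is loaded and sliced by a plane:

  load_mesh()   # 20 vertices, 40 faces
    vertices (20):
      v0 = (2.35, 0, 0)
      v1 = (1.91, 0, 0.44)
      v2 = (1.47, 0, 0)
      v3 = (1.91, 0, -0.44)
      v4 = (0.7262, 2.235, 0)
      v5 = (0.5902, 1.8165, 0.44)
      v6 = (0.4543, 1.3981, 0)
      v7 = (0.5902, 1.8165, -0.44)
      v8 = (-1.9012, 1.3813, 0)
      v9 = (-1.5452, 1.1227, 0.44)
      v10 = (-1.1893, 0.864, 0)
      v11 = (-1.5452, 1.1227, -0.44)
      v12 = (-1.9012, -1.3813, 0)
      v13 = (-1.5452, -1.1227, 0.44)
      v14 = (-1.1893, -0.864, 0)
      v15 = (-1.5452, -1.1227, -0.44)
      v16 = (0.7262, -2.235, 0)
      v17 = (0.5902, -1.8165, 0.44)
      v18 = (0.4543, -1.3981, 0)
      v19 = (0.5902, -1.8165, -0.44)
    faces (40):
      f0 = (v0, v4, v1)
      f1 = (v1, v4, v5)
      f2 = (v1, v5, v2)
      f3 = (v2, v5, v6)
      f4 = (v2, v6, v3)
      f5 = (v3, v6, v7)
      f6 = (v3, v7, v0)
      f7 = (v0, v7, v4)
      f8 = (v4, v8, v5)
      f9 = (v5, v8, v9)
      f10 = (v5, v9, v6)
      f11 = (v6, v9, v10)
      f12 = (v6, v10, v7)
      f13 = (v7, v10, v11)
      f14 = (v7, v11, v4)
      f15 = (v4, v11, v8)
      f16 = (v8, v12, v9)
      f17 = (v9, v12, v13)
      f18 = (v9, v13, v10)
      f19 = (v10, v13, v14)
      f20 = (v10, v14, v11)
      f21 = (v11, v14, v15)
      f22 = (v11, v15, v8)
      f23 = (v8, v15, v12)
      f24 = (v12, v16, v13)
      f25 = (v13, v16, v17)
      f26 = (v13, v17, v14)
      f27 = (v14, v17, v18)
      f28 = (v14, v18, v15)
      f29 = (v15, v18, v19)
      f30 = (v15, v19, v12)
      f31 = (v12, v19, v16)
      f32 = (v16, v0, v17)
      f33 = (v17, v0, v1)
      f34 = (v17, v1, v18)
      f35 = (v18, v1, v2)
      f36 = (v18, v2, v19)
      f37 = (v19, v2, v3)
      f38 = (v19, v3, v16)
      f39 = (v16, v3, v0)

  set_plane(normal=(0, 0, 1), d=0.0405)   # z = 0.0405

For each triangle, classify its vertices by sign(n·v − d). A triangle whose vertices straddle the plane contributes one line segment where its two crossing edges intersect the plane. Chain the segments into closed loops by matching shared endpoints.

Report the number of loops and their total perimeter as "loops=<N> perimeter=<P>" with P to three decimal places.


loops=2 perimeter=22.454

Straddling triangles (20 of 40):
  (v0,v4,v1) [--+] → (0.835163, 2.02928, 0.0405)–(2.3095, 0, 0.0405)  len=2.5083
  (v1,v4,v5) [+-+] → (0.835163, 2.02928, 0.0405)–(0.713682, 2.19648, 0.0405)  len=0.2067
  (v1,v5,v2) [++-] → (1.38902, 0.167201, 0.0405)–(1.5105, 0, 0.0405)  len=0.2067
  (v2,v5,v6) [-+-] → (1.38902, 0.167201, 0.0405)–(0.466809, 1.43661, 0.0405)  len=1.5690
  (v4,v8,v5) [--+] → (-1.67188, 1.42136, 0.0405)–(0.713682, 2.19648, 0.0405)  len=2.5083
  (v5,v8,v9) [+-+] → (-1.67188, 1.42136, 0.0405)–(-1.86843, 1.3575, 0.0405)  len=0.2067
  (v5,v9,v6) [++-] → (0.270255, 1.37275, 0.0405)–(0.466809, 1.43661, 0.0405)  len=0.2067
  (v6,v9,v10) [-+-] → (0.270255, 1.37275, 0.0405)–(-1.22206, 0.887812, 0.0405)  len=1.5691
  (v8,v12,v9) [--+] → (-1.86843, -1.15082, 0.0405)–(-1.86843, 1.3575, 0.0405)  len=2.5083
  (v9,v12,v13) [+-+] → (-1.86843, -1.15082, 0.0405)–(-1.86843, -1.3575, 0.0405)  len=0.2067
  (v9,v13,v10) [++-] → (-1.22206, 0.681133, 0.0405)–(-1.22206, 0.887812, 0.0405)  len=0.2067
  (v10,v13,v14) [-+-] → (-1.22206, 0.681133, 0.0405)–(-1.22206, -0.887812, 0.0405)  len=1.5689
  (v12,v16,v13) [--+] → (0.517128, -2.13262, 0.0405)–(-1.86843, -1.3575, 0.0405)  len=2.5083
  (v13,v16,v17) [+-+] → (0.517128, -2.13262, 0.0405)–(0.713682, -2.19648, 0.0405)  len=0.2067
  (v13,v17,v14) [++-] → (-1.02551, -0.951673, 0.0405)–(-1.22206, -0.887812, 0.0405)  len=0.2067
  (v14,v17,v18) [-+-] → (-1.02551, -0.951673, 0.0405)–(0.466809, -1.43661, 0.0405)  len=1.5691
  (v16,v0,v17) [--+] → (2.18802, -0.167201, 0.0405)–(0.713682, -2.19648, 0.0405)  len=2.5083
  (v17,v0,v1) [+-+] → (2.18802, -0.167201, 0.0405)–(2.3095, 0, 0.0405)  len=0.2067
  (v17,v1,v18) [++-] → (0.588291, -1.26941, 0.0405)–(0.466809, -1.43661, 0.0405)  len=0.2067
  (v18,v1,v2) [-+-] → (0.588291, -1.26941, 0.0405)–(1.5105, 0, 0.0405)  len=1.5690

Chained into 2 loop(s):
  loop 1: 10 segments, perimeter = 13.5750
  loop 2: 10 segments, perimeter = 8.8786
Total perimeter = 22.454


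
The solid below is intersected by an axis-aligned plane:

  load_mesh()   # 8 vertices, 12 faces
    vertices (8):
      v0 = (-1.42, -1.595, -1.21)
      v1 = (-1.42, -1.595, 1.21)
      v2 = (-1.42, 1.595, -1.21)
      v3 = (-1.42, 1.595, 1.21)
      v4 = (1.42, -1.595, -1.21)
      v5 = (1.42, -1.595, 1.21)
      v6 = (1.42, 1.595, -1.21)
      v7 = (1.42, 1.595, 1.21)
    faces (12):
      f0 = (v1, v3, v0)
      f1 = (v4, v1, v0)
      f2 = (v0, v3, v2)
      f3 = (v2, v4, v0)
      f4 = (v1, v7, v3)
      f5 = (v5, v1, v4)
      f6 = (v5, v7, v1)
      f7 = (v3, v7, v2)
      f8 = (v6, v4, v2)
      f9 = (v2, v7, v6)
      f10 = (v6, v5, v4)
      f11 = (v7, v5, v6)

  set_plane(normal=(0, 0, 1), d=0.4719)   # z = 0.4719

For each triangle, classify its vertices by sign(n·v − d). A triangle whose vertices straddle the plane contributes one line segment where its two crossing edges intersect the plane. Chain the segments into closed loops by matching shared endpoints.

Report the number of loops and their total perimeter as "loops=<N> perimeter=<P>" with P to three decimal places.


Straddling triangles (8 of 12):
  (v1,v3,v0) [++-] → (-1.42, 0.62205, 0.4719)–(-1.42, -1.595, 0.4719)  len=2.2170
  (v4,v1,v0) [-+-] → (-0.5538, -1.595, 0.4719)–(-1.42, -1.595, 0.4719)  len=0.8662
  (v0,v3,v2) [-+-] → (-1.42, 0.62205, 0.4719)–(-1.42, 1.595, 0.4719)  len=0.9729
  (v5,v1,v4) [++-] → (-0.5538, -1.595, 0.4719)–(1.42, -1.595, 0.4719)  len=1.9738
  (v3,v7,v2) [++-] → (0.5538, 1.595, 0.4719)–(-1.42, 1.595, 0.4719)  len=1.9738
  (v2,v7,v6) [-+-] → (0.5538, 1.595, 0.4719)–(1.42, 1.595, 0.4719)  len=0.8662
  (v6,v5,v4) [-+-] → (1.42, -0.62205, 0.4719)–(1.42, -1.595, 0.4719)  len=0.9729
  (v7,v5,v6) [++-] → (1.42, -0.62205, 0.4719)–(1.42, 1.595, 0.4719)  len=2.2170

Chained into 1 loop(s):
  loop 1: 8 segments, perimeter = 12.0600
Total perimeter = 12.060

loops=1 perimeter=12.060


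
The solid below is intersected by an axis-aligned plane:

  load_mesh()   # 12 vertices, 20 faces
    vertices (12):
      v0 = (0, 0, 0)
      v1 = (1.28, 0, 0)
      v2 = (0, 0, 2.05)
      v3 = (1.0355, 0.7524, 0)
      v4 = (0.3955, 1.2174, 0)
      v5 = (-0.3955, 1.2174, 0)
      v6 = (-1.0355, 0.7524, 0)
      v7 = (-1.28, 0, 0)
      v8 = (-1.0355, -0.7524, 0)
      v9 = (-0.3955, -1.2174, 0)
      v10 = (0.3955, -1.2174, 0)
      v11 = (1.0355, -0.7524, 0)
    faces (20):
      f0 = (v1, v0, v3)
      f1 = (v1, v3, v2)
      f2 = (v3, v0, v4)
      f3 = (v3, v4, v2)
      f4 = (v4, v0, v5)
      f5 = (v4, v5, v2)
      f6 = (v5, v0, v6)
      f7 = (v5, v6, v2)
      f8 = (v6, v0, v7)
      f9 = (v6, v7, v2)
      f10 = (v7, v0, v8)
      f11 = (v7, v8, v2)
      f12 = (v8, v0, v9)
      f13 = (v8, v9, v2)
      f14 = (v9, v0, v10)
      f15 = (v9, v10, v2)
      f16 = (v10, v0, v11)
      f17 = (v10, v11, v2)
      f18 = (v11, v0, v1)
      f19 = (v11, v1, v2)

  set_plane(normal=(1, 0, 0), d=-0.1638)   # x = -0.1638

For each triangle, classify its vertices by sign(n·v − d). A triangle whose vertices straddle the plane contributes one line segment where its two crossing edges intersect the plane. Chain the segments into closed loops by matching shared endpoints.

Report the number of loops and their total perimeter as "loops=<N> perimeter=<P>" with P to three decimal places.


loops=1 perimeter=6.799

Straddling triangles (12 of 20):
  (v4,v0,v5) [++-] → (-0.1638, 0.504198, 0)–(-0.1638, 1.2174, 0)  len=0.7132
  (v4,v5,v2) [+-+] → (-0.1638, 1.2174, 0)–(-0.1638, 0.504198, 1.20097)  len=1.3968
  (v5,v0,v6) [-+-] → (-0.1638, 0.504198, 0)–(-0.1638, 0.119018, 0)  len=0.3852
  (v5,v6,v2) [--+] → (-0.1638, 0.119018, 1.72572)–(-0.1638, 0.504198, 1.20097)  len=0.6509
  (v6,v0,v7) [-+-] → (-0.1638, 0.119018, 0)–(-0.1638, 0, 0)  len=0.1190
  (v6,v7,v2) [--+] → (-0.1638, 0, 1.78766)–(-0.1638, 0.119018, 1.72572)  len=0.1342
  (v7,v0,v8) [-+-] → (-0.1638, 0, 0)–(-0.1638, -0.119018, 0)  len=0.1190
  (v7,v8,v2) [--+] → (-0.1638, -0.119018, 1.72572)–(-0.1638, 0, 1.78766)  len=0.1342
  (v8,v0,v9) [-+-] → (-0.1638, -0.119018, 0)–(-0.1638, -0.504198, 0)  len=0.3852
  (v8,v9,v2) [--+] → (-0.1638, -0.504198, 1.20097)–(-0.1638, -0.119018, 1.72572)  len=0.6509
  (v9,v0,v10) [-++] → (-0.1638, -0.504198, 0)–(-0.1638, -1.2174, 0)  len=0.7132
  (v9,v10,v2) [-++] → (-0.1638, -1.2174, 0)–(-0.1638, -0.504198, 1.20097)  len=1.3968

Chained into 1 loop(s):
  loop 1: 12 segments, perimeter = 6.7986
Total perimeter = 6.799


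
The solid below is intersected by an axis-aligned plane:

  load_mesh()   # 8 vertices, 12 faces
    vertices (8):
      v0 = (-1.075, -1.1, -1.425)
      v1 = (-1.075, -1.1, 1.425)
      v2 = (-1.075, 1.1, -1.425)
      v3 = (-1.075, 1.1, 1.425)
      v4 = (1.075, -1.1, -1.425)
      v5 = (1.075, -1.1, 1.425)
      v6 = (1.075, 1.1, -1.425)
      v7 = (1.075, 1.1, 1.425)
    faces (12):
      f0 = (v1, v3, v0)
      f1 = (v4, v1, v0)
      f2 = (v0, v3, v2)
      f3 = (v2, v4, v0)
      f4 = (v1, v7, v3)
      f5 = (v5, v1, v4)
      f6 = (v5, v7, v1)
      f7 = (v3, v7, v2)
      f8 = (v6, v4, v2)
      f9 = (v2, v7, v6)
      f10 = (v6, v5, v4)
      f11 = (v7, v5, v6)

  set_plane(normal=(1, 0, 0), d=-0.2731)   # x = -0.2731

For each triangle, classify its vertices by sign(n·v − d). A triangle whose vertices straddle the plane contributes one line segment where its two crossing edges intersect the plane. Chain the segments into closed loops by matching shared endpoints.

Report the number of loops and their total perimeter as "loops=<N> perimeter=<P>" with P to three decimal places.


Straddling triangles (8 of 12):
  (v4,v1,v0) [+--] → (-0.2731, -1.1, 0.362016)–(-0.2731, -1.1, -1.425)  len=1.7870
  (v2,v4,v0) [-+-] → (-0.2731, 0.279451, -1.425)–(-0.2731, -1.1, -1.425)  len=1.3795
  (v1,v7,v3) [-+-] → (-0.2731, -0.279451, 1.425)–(-0.2731, 1.1, 1.425)  len=1.3795
  (v5,v1,v4) [+-+] → (-0.2731, -1.1, 1.425)–(-0.2731, -1.1, 0.362016)  len=1.0630
  (v5,v7,v1) [++-] → (-0.2731, -0.279451, 1.425)–(-0.2731, -1.1, 1.425)  len=0.8205
  (v3,v7,v2) [-+-] → (-0.2731, 1.1, 1.425)–(-0.2731, 1.1, -0.362016)  len=1.7870
  (v6,v4,v2) [++-] → (-0.2731, 0.279451, -1.425)–(-0.2731, 1.1, -1.425)  len=0.8205
  (v2,v7,v6) [-++] → (-0.2731, 1.1, -0.362016)–(-0.2731, 1.1, -1.425)  len=1.0630

Chained into 1 loop(s):
  loop 1: 8 segments, perimeter = 10.1000
Total perimeter = 10.100

loops=1 perimeter=10.100


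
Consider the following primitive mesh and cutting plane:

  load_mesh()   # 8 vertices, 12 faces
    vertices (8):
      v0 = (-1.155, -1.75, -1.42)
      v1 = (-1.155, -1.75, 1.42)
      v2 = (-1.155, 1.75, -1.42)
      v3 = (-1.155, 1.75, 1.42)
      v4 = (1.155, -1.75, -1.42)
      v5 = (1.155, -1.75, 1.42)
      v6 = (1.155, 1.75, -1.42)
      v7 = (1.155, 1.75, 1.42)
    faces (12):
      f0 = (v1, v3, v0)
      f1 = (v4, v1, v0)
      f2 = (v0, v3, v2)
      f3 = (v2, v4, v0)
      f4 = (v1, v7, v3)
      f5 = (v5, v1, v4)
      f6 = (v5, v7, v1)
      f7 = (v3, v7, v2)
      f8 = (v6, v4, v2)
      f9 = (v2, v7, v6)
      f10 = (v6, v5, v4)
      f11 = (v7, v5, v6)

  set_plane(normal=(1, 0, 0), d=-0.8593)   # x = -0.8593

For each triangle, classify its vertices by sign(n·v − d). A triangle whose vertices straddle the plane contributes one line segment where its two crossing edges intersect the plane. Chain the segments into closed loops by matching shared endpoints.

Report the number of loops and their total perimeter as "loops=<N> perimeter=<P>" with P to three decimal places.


Straddling triangles (8 of 12):
  (v4,v1,v0) [+--] → (-0.8593, -1.75, 1.05646)–(-0.8593, -1.75, -1.42)  len=2.4765
  (v2,v4,v0) [-+-] → (-0.8593, 1.30197, -1.42)–(-0.8593, -1.75, -1.42)  len=3.0520
  (v1,v7,v3) [-+-] → (-0.8593, -1.30197, 1.42)–(-0.8593, 1.75, 1.42)  len=3.0520
  (v5,v1,v4) [+-+] → (-0.8593, -1.75, 1.42)–(-0.8593, -1.75, 1.05646)  len=0.3635
  (v5,v7,v1) [++-] → (-0.8593, -1.30197, 1.42)–(-0.8593, -1.75, 1.42)  len=0.4480
  (v3,v7,v2) [-+-] → (-0.8593, 1.75, 1.42)–(-0.8593, 1.75, -1.05646)  len=2.4765
  (v6,v4,v2) [++-] → (-0.8593, 1.30197, -1.42)–(-0.8593, 1.75, -1.42)  len=0.4480
  (v2,v7,v6) [-++] → (-0.8593, 1.75, -1.05646)–(-0.8593, 1.75, -1.42)  len=0.3635

Chained into 1 loop(s):
  loop 1: 8 segments, perimeter = 12.6800
Total perimeter = 12.680

loops=1 perimeter=12.680


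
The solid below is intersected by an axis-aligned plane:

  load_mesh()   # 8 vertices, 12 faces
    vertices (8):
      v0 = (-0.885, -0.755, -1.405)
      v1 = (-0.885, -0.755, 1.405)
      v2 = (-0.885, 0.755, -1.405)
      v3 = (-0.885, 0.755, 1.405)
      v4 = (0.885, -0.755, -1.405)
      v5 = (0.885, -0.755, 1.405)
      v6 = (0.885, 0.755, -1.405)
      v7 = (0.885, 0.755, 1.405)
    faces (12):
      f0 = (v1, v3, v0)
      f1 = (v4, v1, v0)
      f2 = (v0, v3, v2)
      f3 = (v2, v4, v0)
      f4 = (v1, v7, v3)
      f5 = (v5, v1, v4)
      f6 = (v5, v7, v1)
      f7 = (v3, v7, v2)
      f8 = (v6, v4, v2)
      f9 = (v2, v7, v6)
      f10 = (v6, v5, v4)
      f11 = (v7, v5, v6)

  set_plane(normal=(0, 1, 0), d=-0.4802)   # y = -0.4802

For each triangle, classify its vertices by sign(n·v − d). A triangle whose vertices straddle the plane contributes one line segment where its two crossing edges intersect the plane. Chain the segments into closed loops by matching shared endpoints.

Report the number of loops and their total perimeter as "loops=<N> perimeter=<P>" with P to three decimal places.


Straddling triangles (8 of 12):
  (v1,v3,v0) [-+-] → (-0.885, -0.4802, 1.405)–(-0.885, -0.4802, -0.893617)  len=2.2986
  (v0,v3,v2) [-++] → (-0.885, -0.4802, -0.893617)–(-0.885, -0.4802, -1.405)  len=0.5114
  (v2,v4,v0) [+--] → (0.562883, -0.4802, -1.405)–(-0.885, -0.4802, -1.405)  len=1.4479
  (v1,v7,v3) [-++] → (-0.562883, -0.4802, 1.405)–(-0.885, -0.4802, 1.405)  len=0.3221
  (v5,v7,v1) [-+-] → (0.885, -0.4802, 1.405)–(-0.562883, -0.4802, 1.405)  len=1.4479
  (v6,v4,v2) [+-+] → (0.885, -0.4802, -1.405)–(0.562883, -0.4802, -1.405)  len=0.3221
  (v6,v5,v4) [+--] → (0.885, -0.4802, 0.893617)–(0.885, -0.4802, -1.405)  len=2.2986
  (v7,v5,v6) [+-+] → (0.885, -0.4802, 1.405)–(0.885, -0.4802, 0.893617)  len=0.5114

Chained into 1 loop(s):
  loop 1: 8 segments, perimeter = 9.1600
Total perimeter = 9.160

loops=1 perimeter=9.160


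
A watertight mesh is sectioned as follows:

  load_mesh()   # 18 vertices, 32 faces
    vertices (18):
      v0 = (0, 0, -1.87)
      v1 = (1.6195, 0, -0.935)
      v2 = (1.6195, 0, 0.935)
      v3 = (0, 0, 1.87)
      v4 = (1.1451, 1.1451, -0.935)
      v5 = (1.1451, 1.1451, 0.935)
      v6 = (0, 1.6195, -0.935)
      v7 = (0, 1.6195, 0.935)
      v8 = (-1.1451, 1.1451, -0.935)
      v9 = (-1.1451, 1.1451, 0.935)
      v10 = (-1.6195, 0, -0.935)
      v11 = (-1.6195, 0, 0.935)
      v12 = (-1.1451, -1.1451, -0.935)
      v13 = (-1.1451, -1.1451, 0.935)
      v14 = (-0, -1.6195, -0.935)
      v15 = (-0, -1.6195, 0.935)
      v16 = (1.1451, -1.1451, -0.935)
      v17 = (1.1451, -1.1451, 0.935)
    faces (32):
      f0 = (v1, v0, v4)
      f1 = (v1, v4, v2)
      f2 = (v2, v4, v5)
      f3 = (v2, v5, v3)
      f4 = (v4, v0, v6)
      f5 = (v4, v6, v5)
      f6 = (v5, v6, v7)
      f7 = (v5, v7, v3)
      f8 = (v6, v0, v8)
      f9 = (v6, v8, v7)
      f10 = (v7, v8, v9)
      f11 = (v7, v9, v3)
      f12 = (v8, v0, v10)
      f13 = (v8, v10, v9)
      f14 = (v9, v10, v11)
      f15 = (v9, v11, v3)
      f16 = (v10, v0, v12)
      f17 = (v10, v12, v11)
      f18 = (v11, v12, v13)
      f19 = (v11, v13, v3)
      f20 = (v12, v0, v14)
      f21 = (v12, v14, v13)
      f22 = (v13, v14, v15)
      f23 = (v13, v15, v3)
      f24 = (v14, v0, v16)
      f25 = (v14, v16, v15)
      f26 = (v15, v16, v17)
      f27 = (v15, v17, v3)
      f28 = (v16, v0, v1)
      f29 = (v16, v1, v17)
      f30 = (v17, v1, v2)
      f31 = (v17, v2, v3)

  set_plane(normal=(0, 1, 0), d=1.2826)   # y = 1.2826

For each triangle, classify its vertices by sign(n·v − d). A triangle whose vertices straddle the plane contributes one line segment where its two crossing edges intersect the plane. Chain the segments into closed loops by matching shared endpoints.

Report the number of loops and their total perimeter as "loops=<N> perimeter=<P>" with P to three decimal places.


loops=1 perimeter=7.085

Straddling triangles (8 of 32):
  (v4,v0,v6) [--+] → (0, 1.2826, -1.12951)–(0.813204, 1.2826, -0.935)  len=0.8361
  (v4,v6,v5) [-+-] → (0.813204, 1.2826, -0.935)–(0.813204, 1.2826, 0.393)  len=1.3280
  (v5,v6,v7) [-++] → (0.813204, 1.2826, 0.393)–(0.813204, 1.2826, 0.935)  len=0.5420
  (v5,v7,v3) [-+-] → (0.813204, 1.2826, 0.935)–(0, 1.2826, 1.12951)  len=0.8361
  (v6,v0,v8) [+--] → (0, 1.2826, -1.12951)–(-0.813204, 1.2826, -0.935)  len=0.8361
  (v6,v8,v7) [+-+] → (-0.813204, 1.2826, -0.935)–(-0.813204, 1.2826, -0.393)  len=0.5420
  (v7,v8,v9) [+--] → (-0.813204, 1.2826, -0.393)–(-0.813204, 1.2826, 0.935)  len=1.3280
  (v7,v9,v3) [+--] → (-0.813204, 1.2826, 0.935)–(0, 1.2826, 1.12951)  len=0.8361

Chained into 1 loop(s):
  loop 1: 8 segments, perimeter = 7.0846
Total perimeter = 7.085


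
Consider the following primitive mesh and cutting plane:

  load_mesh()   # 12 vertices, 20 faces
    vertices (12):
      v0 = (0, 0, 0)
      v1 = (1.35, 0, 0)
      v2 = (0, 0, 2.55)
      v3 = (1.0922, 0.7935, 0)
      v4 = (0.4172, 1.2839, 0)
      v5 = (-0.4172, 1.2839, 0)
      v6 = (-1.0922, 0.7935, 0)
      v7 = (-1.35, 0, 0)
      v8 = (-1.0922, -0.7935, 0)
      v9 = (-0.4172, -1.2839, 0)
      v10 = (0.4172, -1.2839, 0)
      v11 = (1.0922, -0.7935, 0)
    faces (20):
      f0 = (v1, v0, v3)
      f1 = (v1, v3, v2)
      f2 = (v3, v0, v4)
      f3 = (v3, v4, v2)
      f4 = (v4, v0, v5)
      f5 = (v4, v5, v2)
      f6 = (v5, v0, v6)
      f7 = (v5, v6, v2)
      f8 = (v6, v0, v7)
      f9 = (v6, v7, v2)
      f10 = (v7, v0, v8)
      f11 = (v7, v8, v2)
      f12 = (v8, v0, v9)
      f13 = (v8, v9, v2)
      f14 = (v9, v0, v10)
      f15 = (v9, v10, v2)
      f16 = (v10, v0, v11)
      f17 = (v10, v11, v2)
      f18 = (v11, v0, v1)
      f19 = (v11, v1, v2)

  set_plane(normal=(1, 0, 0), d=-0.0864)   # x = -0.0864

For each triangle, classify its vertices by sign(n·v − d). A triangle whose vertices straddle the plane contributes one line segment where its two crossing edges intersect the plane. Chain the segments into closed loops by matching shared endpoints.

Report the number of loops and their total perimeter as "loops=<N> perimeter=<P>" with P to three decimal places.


loops=1 perimeter=8.011

Straddling triangles (12 of 20):
  (v4,v0,v5) [++-] → (-0.0864, 0.265889, 0)–(-0.0864, 1.2839, 0)  len=1.0180
  (v4,v5,v2) [+-+] → (-0.0864, 1.2839, 0)–(-0.0864, 0.265889, 2.02191)  len=2.2637
  (v5,v0,v6) [-+-] → (-0.0864, 0.265889, 0)–(-0.0864, 0.0627709, 0)  len=0.2031
  (v5,v6,v2) [--+] → (-0.0864, 0.0627709, 2.34828)–(-0.0864, 0.265889, 2.02191)  len=0.3844
  (v6,v0,v7) [-+-] → (-0.0864, 0.0627709, 0)–(-0.0864, 0, 0)  len=0.0628
  (v6,v7,v2) [--+] → (-0.0864, 0, 2.3868)–(-0.0864, 0.0627709, 2.34828)  len=0.0736
  (v7,v0,v8) [-+-] → (-0.0864, 0, 0)–(-0.0864, -0.0627709, 0)  len=0.0628
  (v7,v8,v2) [--+] → (-0.0864, -0.0627709, 2.34828)–(-0.0864, 0, 2.3868)  len=0.0736
  (v8,v0,v9) [-+-] → (-0.0864, -0.0627709, 0)–(-0.0864, -0.265889, 0)  len=0.2031
  (v8,v9,v2) [--+] → (-0.0864, -0.265889, 2.02191)–(-0.0864, -0.0627709, 2.34828)  len=0.3844
  (v9,v0,v10) [-++] → (-0.0864, -0.265889, 0)–(-0.0864, -1.2839, 0)  len=1.0180
  (v9,v10,v2) [-++] → (-0.0864, -1.2839, 0)–(-0.0864, -0.265889, 2.02191)  len=2.2637

Chained into 1 loop(s):
  loop 1: 12 segments, perimeter = 8.0114
Total perimeter = 8.011
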